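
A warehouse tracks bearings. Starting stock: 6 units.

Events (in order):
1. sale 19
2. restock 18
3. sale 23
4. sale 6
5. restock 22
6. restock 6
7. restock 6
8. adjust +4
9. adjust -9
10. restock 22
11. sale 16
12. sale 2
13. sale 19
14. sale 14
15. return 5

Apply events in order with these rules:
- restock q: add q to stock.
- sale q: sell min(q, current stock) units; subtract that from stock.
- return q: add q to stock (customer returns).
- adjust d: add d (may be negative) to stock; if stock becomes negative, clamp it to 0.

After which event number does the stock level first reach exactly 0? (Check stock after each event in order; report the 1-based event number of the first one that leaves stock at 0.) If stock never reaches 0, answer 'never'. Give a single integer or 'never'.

Processing events:
Start: stock = 6
  Event 1 (sale 19): sell min(19,6)=6. stock: 6 - 6 = 0. total_sold = 6
  Event 2 (restock 18): 0 + 18 = 18
  Event 3 (sale 23): sell min(23,18)=18. stock: 18 - 18 = 0. total_sold = 24
  Event 4 (sale 6): sell min(6,0)=0. stock: 0 - 0 = 0. total_sold = 24
  Event 5 (restock 22): 0 + 22 = 22
  Event 6 (restock 6): 22 + 6 = 28
  Event 7 (restock 6): 28 + 6 = 34
  Event 8 (adjust +4): 34 + 4 = 38
  Event 9 (adjust -9): 38 + -9 = 29
  Event 10 (restock 22): 29 + 22 = 51
  Event 11 (sale 16): sell min(16,51)=16. stock: 51 - 16 = 35. total_sold = 40
  Event 12 (sale 2): sell min(2,35)=2. stock: 35 - 2 = 33. total_sold = 42
  Event 13 (sale 19): sell min(19,33)=19. stock: 33 - 19 = 14. total_sold = 61
  Event 14 (sale 14): sell min(14,14)=14. stock: 14 - 14 = 0. total_sold = 75
  Event 15 (return 5): 0 + 5 = 5
Final: stock = 5, total_sold = 75

First zero at event 1.

Answer: 1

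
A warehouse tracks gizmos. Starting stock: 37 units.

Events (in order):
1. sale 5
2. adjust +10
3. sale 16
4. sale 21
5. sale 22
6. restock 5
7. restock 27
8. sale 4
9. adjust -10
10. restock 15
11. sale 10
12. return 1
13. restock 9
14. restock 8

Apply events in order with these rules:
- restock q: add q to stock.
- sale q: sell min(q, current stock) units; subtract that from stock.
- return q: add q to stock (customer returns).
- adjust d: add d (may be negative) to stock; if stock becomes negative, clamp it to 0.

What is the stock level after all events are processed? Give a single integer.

Answer: 41

Derivation:
Processing events:
Start: stock = 37
  Event 1 (sale 5): sell min(5,37)=5. stock: 37 - 5 = 32. total_sold = 5
  Event 2 (adjust +10): 32 + 10 = 42
  Event 3 (sale 16): sell min(16,42)=16. stock: 42 - 16 = 26. total_sold = 21
  Event 4 (sale 21): sell min(21,26)=21. stock: 26 - 21 = 5. total_sold = 42
  Event 5 (sale 22): sell min(22,5)=5. stock: 5 - 5 = 0. total_sold = 47
  Event 6 (restock 5): 0 + 5 = 5
  Event 7 (restock 27): 5 + 27 = 32
  Event 8 (sale 4): sell min(4,32)=4. stock: 32 - 4 = 28. total_sold = 51
  Event 9 (adjust -10): 28 + -10 = 18
  Event 10 (restock 15): 18 + 15 = 33
  Event 11 (sale 10): sell min(10,33)=10. stock: 33 - 10 = 23. total_sold = 61
  Event 12 (return 1): 23 + 1 = 24
  Event 13 (restock 9): 24 + 9 = 33
  Event 14 (restock 8): 33 + 8 = 41
Final: stock = 41, total_sold = 61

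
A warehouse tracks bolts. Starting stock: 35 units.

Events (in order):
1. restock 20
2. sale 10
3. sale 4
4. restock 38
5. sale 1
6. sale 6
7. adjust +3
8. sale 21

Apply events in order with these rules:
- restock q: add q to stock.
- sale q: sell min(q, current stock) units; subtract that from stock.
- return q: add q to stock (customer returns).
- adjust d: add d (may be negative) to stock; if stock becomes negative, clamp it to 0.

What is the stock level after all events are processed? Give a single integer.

Answer: 54

Derivation:
Processing events:
Start: stock = 35
  Event 1 (restock 20): 35 + 20 = 55
  Event 2 (sale 10): sell min(10,55)=10. stock: 55 - 10 = 45. total_sold = 10
  Event 3 (sale 4): sell min(4,45)=4. stock: 45 - 4 = 41. total_sold = 14
  Event 4 (restock 38): 41 + 38 = 79
  Event 5 (sale 1): sell min(1,79)=1. stock: 79 - 1 = 78. total_sold = 15
  Event 6 (sale 6): sell min(6,78)=6. stock: 78 - 6 = 72. total_sold = 21
  Event 7 (adjust +3): 72 + 3 = 75
  Event 8 (sale 21): sell min(21,75)=21. stock: 75 - 21 = 54. total_sold = 42
Final: stock = 54, total_sold = 42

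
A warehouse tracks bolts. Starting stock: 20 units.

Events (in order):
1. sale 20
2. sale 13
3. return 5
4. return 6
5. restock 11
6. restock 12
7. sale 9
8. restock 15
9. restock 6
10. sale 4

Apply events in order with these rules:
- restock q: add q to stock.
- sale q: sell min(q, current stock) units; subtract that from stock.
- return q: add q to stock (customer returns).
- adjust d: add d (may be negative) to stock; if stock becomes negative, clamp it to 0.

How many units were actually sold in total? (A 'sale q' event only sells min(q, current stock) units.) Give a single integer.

Answer: 33

Derivation:
Processing events:
Start: stock = 20
  Event 1 (sale 20): sell min(20,20)=20. stock: 20 - 20 = 0. total_sold = 20
  Event 2 (sale 13): sell min(13,0)=0. stock: 0 - 0 = 0. total_sold = 20
  Event 3 (return 5): 0 + 5 = 5
  Event 4 (return 6): 5 + 6 = 11
  Event 5 (restock 11): 11 + 11 = 22
  Event 6 (restock 12): 22 + 12 = 34
  Event 7 (sale 9): sell min(9,34)=9. stock: 34 - 9 = 25. total_sold = 29
  Event 8 (restock 15): 25 + 15 = 40
  Event 9 (restock 6): 40 + 6 = 46
  Event 10 (sale 4): sell min(4,46)=4. stock: 46 - 4 = 42. total_sold = 33
Final: stock = 42, total_sold = 33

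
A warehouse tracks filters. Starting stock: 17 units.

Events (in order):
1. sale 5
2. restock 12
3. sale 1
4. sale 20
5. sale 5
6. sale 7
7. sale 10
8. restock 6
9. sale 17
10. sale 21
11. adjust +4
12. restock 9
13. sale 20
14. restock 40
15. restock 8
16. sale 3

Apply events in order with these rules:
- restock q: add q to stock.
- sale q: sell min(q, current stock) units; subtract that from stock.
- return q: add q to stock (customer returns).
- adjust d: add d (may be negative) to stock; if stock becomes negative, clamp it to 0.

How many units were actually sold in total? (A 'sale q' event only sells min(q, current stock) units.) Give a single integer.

Answer: 51

Derivation:
Processing events:
Start: stock = 17
  Event 1 (sale 5): sell min(5,17)=5. stock: 17 - 5 = 12. total_sold = 5
  Event 2 (restock 12): 12 + 12 = 24
  Event 3 (sale 1): sell min(1,24)=1. stock: 24 - 1 = 23. total_sold = 6
  Event 4 (sale 20): sell min(20,23)=20. stock: 23 - 20 = 3. total_sold = 26
  Event 5 (sale 5): sell min(5,3)=3. stock: 3 - 3 = 0. total_sold = 29
  Event 6 (sale 7): sell min(7,0)=0. stock: 0 - 0 = 0. total_sold = 29
  Event 7 (sale 10): sell min(10,0)=0. stock: 0 - 0 = 0. total_sold = 29
  Event 8 (restock 6): 0 + 6 = 6
  Event 9 (sale 17): sell min(17,6)=6. stock: 6 - 6 = 0. total_sold = 35
  Event 10 (sale 21): sell min(21,0)=0. stock: 0 - 0 = 0. total_sold = 35
  Event 11 (adjust +4): 0 + 4 = 4
  Event 12 (restock 9): 4 + 9 = 13
  Event 13 (sale 20): sell min(20,13)=13. stock: 13 - 13 = 0. total_sold = 48
  Event 14 (restock 40): 0 + 40 = 40
  Event 15 (restock 8): 40 + 8 = 48
  Event 16 (sale 3): sell min(3,48)=3. stock: 48 - 3 = 45. total_sold = 51
Final: stock = 45, total_sold = 51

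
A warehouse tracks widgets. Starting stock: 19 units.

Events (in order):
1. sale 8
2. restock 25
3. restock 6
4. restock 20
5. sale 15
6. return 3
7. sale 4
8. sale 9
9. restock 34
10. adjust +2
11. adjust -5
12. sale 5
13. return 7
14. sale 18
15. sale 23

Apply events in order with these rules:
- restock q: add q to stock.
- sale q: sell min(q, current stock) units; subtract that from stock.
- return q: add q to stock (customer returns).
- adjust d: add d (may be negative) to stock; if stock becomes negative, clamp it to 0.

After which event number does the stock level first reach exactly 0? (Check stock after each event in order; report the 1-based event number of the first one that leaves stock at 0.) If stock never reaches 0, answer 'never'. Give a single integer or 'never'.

Processing events:
Start: stock = 19
  Event 1 (sale 8): sell min(8,19)=8. stock: 19 - 8 = 11. total_sold = 8
  Event 2 (restock 25): 11 + 25 = 36
  Event 3 (restock 6): 36 + 6 = 42
  Event 4 (restock 20): 42 + 20 = 62
  Event 5 (sale 15): sell min(15,62)=15. stock: 62 - 15 = 47. total_sold = 23
  Event 6 (return 3): 47 + 3 = 50
  Event 7 (sale 4): sell min(4,50)=4. stock: 50 - 4 = 46. total_sold = 27
  Event 8 (sale 9): sell min(9,46)=9. stock: 46 - 9 = 37. total_sold = 36
  Event 9 (restock 34): 37 + 34 = 71
  Event 10 (adjust +2): 71 + 2 = 73
  Event 11 (adjust -5): 73 + -5 = 68
  Event 12 (sale 5): sell min(5,68)=5. stock: 68 - 5 = 63. total_sold = 41
  Event 13 (return 7): 63 + 7 = 70
  Event 14 (sale 18): sell min(18,70)=18. stock: 70 - 18 = 52. total_sold = 59
  Event 15 (sale 23): sell min(23,52)=23. stock: 52 - 23 = 29. total_sold = 82
Final: stock = 29, total_sold = 82

Stock never reaches 0.

Answer: never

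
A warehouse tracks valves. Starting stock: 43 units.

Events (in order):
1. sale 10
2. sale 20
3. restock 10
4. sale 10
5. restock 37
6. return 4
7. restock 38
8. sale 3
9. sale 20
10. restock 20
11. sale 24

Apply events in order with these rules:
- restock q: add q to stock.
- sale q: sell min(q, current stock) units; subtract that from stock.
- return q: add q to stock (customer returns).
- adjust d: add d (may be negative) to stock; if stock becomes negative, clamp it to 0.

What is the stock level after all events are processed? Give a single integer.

Answer: 65

Derivation:
Processing events:
Start: stock = 43
  Event 1 (sale 10): sell min(10,43)=10. stock: 43 - 10 = 33. total_sold = 10
  Event 2 (sale 20): sell min(20,33)=20. stock: 33 - 20 = 13. total_sold = 30
  Event 3 (restock 10): 13 + 10 = 23
  Event 4 (sale 10): sell min(10,23)=10. stock: 23 - 10 = 13. total_sold = 40
  Event 5 (restock 37): 13 + 37 = 50
  Event 6 (return 4): 50 + 4 = 54
  Event 7 (restock 38): 54 + 38 = 92
  Event 8 (sale 3): sell min(3,92)=3. stock: 92 - 3 = 89. total_sold = 43
  Event 9 (sale 20): sell min(20,89)=20. stock: 89 - 20 = 69. total_sold = 63
  Event 10 (restock 20): 69 + 20 = 89
  Event 11 (sale 24): sell min(24,89)=24. stock: 89 - 24 = 65. total_sold = 87
Final: stock = 65, total_sold = 87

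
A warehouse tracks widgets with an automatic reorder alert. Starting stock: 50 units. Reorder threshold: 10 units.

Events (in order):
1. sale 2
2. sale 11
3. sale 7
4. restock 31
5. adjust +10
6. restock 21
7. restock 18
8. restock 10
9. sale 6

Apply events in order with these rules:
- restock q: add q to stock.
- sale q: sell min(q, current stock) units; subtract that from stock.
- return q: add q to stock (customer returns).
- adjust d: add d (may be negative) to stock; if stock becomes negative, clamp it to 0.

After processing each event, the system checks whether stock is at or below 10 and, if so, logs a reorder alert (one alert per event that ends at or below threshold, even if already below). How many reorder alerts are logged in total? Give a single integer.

Processing events:
Start: stock = 50
  Event 1 (sale 2): sell min(2,50)=2. stock: 50 - 2 = 48. total_sold = 2
  Event 2 (sale 11): sell min(11,48)=11. stock: 48 - 11 = 37. total_sold = 13
  Event 3 (sale 7): sell min(7,37)=7. stock: 37 - 7 = 30. total_sold = 20
  Event 4 (restock 31): 30 + 31 = 61
  Event 5 (adjust +10): 61 + 10 = 71
  Event 6 (restock 21): 71 + 21 = 92
  Event 7 (restock 18): 92 + 18 = 110
  Event 8 (restock 10): 110 + 10 = 120
  Event 9 (sale 6): sell min(6,120)=6. stock: 120 - 6 = 114. total_sold = 26
Final: stock = 114, total_sold = 26

Checking against threshold 10:
  After event 1: stock=48 > 10
  After event 2: stock=37 > 10
  After event 3: stock=30 > 10
  After event 4: stock=61 > 10
  After event 5: stock=71 > 10
  After event 6: stock=92 > 10
  After event 7: stock=110 > 10
  After event 8: stock=120 > 10
  After event 9: stock=114 > 10
Alert events: []. Count = 0

Answer: 0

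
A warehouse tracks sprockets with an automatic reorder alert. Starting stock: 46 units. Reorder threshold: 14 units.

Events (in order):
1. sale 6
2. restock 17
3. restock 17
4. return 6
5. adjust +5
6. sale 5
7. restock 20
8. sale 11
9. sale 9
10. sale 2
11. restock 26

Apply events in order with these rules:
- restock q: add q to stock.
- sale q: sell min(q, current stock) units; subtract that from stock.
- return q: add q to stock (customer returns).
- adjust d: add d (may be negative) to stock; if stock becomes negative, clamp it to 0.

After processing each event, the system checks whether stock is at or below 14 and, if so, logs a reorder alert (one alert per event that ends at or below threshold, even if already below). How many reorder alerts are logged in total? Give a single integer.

Processing events:
Start: stock = 46
  Event 1 (sale 6): sell min(6,46)=6. stock: 46 - 6 = 40. total_sold = 6
  Event 2 (restock 17): 40 + 17 = 57
  Event 3 (restock 17): 57 + 17 = 74
  Event 4 (return 6): 74 + 6 = 80
  Event 5 (adjust +5): 80 + 5 = 85
  Event 6 (sale 5): sell min(5,85)=5. stock: 85 - 5 = 80. total_sold = 11
  Event 7 (restock 20): 80 + 20 = 100
  Event 8 (sale 11): sell min(11,100)=11. stock: 100 - 11 = 89. total_sold = 22
  Event 9 (sale 9): sell min(9,89)=9. stock: 89 - 9 = 80. total_sold = 31
  Event 10 (sale 2): sell min(2,80)=2. stock: 80 - 2 = 78. total_sold = 33
  Event 11 (restock 26): 78 + 26 = 104
Final: stock = 104, total_sold = 33

Checking against threshold 14:
  After event 1: stock=40 > 14
  After event 2: stock=57 > 14
  After event 3: stock=74 > 14
  After event 4: stock=80 > 14
  After event 5: stock=85 > 14
  After event 6: stock=80 > 14
  After event 7: stock=100 > 14
  After event 8: stock=89 > 14
  After event 9: stock=80 > 14
  After event 10: stock=78 > 14
  After event 11: stock=104 > 14
Alert events: []. Count = 0

Answer: 0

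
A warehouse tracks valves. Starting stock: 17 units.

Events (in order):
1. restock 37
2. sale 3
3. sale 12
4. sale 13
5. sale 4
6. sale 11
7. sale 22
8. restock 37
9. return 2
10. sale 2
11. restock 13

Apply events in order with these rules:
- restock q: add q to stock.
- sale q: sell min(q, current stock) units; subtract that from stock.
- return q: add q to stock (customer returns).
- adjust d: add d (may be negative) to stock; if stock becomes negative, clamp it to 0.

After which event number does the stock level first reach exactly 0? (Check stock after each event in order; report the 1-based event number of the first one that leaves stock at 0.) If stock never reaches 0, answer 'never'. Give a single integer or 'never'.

Processing events:
Start: stock = 17
  Event 1 (restock 37): 17 + 37 = 54
  Event 2 (sale 3): sell min(3,54)=3. stock: 54 - 3 = 51. total_sold = 3
  Event 3 (sale 12): sell min(12,51)=12. stock: 51 - 12 = 39. total_sold = 15
  Event 4 (sale 13): sell min(13,39)=13. stock: 39 - 13 = 26. total_sold = 28
  Event 5 (sale 4): sell min(4,26)=4. stock: 26 - 4 = 22. total_sold = 32
  Event 6 (sale 11): sell min(11,22)=11. stock: 22 - 11 = 11. total_sold = 43
  Event 7 (sale 22): sell min(22,11)=11. stock: 11 - 11 = 0. total_sold = 54
  Event 8 (restock 37): 0 + 37 = 37
  Event 9 (return 2): 37 + 2 = 39
  Event 10 (sale 2): sell min(2,39)=2. stock: 39 - 2 = 37. total_sold = 56
  Event 11 (restock 13): 37 + 13 = 50
Final: stock = 50, total_sold = 56

First zero at event 7.

Answer: 7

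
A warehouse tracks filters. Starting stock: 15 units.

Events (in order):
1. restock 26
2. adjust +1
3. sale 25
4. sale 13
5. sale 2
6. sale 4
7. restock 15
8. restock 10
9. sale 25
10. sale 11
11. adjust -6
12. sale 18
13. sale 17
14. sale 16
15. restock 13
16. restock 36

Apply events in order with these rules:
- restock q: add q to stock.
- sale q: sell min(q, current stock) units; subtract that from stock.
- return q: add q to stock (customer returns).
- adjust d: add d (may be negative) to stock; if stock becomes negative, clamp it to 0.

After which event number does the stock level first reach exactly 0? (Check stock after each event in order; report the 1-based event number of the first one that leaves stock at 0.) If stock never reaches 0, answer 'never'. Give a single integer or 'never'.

Processing events:
Start: stock = 15
  Event 1 (restock 26): 15 + 26 = 41
  Event 2 (adjust +1): 41 + 1 = 42
  Event 3 (sale 25): sell min(25,42)=25. stock: 42 - 25 = 17. total_sold = 25
  Event 4 (sale 13): sell min(13,17)=13. stock: 17 - 13 = 4. total_sold = 38
  Event 5 (sale 2): sell min(2,4)=2. stock: 4 - 2 = 2. total_sold = 40
  Event 6 (sale 4): sell min(4,2)=2. stock: 2 - 2 = 0. total_sold = 42
  Event 7 (restock 15): 0 + 15 = 15
  Event 8 (restock 10): 15 + 10 = 25
  Event 9 (sale 25): sell min(25,25)=25. stock: 25 - 25 = 0. total_sold = 67
  Event 10 (sale 11): sell min(11,0)=0. stock: 0 - 0 = 0. total_sold = 67
  Event 11 (adjust -6): 0 + -6 = 0 (clamped to 0)
  Event 12 (sale 18): sell min(18,0)=0. stock: 0 - 0 = 0. total_sold = 67
  Event 13 (sale 17): sell min(17,0)=0. stock: 0 - 0 = 0. total_sold = 67
  Event 14 (sale 16): sell min(16,0)=0. stock: 0 - 0 = 0. total_sold = 67
  Event 15 (restock 13): 0 + 13 = 13
  Event 16 (restock 36): 13 + 36 = 49
Final: stock = 49, total_sold = 67

First zero at event 6.

Answer: 6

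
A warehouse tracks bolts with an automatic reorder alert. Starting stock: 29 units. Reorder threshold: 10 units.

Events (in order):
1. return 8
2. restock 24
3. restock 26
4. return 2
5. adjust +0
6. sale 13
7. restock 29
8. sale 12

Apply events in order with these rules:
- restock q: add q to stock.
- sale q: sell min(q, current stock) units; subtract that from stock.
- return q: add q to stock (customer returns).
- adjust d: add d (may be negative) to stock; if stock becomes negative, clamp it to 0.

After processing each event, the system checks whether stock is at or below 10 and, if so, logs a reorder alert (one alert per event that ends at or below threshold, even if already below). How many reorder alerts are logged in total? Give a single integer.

Processing events:
Start: stock = 29
  Event 1 (return 8): 29 + 8 = 37
  Event 2 (restock 24): 37 + 24 = 61
  Event 3 (restock 26): 61 + 26 = 87
  Event 4 (return 2): 87 + 2 = 89
  Event 5 (adjust +0): 89 + 0 = 89
  Event 6 (sale 13): sell min(13,89)=13. stock: 89 - 13 = 76. total_sold = 13
  Event 7 (restock 29): 76 + 29 = 105
  Event 8 (sale 12): sell min(12,105)=12. stock: 105 - 12 = 93. total_sold = 25
Final: stock = 93, total_sold = 25

Checking against threshold 10:
  After event 1: stock=37 > 10
  After event 2: stock=61 > 10
  After event 3: stock=87 > 10
  After event 4: stock=89 > 10
  After event 5: stock=89 > 10
  After event 6: stock=76 > 10
  After event 7: stock=105 > 10
  After event 8: stock=93 > 10
Alert events: []. Count = 0

Answer: 0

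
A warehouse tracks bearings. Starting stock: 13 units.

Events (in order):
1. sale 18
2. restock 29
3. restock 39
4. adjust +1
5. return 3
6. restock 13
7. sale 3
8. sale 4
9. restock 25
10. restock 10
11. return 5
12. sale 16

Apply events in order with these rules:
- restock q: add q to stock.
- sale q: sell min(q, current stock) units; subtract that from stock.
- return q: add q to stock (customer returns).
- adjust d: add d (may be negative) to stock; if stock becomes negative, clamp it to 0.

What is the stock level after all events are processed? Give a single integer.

Answer: 102

Derivation:
Processing events:
Start: stock = 13
  Event 1 (sale 18): sell min(18,13)=13. stock: 13 - 13 = 0. total_sold = 13
  Event 2 (restock 29): 0 + 29 = 29
  Event 3 (restock 39): 29 + 39 = 68
  Event 4 (adjust +1): 68 + 1 = 69
  Event 5 (return 3): 69 + 3 = 72
  Event 6 (restock 13): 72 + 13 = 85
  Event 7 (sale 3): sell min(3,85)=3. stock: 85 - 3 = 82. total_sold = 16
  Event 8 (sale 4): sell min(4,82)=4. stock: 82 - 4 = 78. total_sold = 20
  Event 9 (restock 25): 78 + 25 = 103
  Event 10 (restock 10): 103 + 10 = 113
  Event 11 (return 5): 113 + 5 = 118
  Event 12 (sale 16): sell min(16,118)=16. stock: 118 - 16 = 102. total_sold = 36
Final: stock = 102, total_sold = 36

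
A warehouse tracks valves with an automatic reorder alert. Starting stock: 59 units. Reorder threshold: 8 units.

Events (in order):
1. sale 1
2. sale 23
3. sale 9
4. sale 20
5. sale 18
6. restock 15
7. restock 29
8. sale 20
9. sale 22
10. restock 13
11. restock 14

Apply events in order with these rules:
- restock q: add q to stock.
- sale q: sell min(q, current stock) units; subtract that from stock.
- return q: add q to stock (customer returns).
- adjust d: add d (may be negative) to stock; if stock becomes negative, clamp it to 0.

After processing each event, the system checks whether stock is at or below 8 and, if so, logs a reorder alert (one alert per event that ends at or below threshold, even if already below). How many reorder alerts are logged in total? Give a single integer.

Processing events:
Start: stock = 59
  Event 1 (sale 1): sell min(1,59)=1. stock: 59 - 1 = 58. total_sold = 1
  Event 2 (sale 23): sell min(23,58)=23. stock: 58 - 23 = 35. total_sold = 24
  Event 3 (sale 9): sell min(9,35)=9. stock: 35 - 9 = 26. total_sold = 33
  Event 4 (sale 20): sell min(20,26)=20. stock: 26 - 20 = 6. total_sold = 53
  Event 5 (sale 18): sell min(18,6)=6. stock: 6 - 6 = 0. total_sold = 59
  Event 6 (restock 15): 0 + 15 = 15
  Event 7 (restock 29): 15 + 29 = 44
  Event 8 (sale 20): sell min(20,44)=20. stock: 44 - 20 = 24. total_sold = 79
  Event 9 (sale 22): sell min(22,24)=22. stock: 24 - 22 = 2. total_sold = 101
  Event 10 (restock 13): 2 + 13 = 15
  Event 11 (restock 14): 15 + 14 = 29
Final: stock = 29, total_sold = 101

Checking against threshold 8:
  After event 1: stock=58 > 8
  After event 2: stock=35 > 8
  After event 3: stock=26 > 8
  After event 4: stock=6 <= 8 -> ALERT
  After event 5: stock=0 <= 8 -> ALERT
  After event 6: stock=15 > 8
  After event 7: stock=44 > 8
  After event 8: stock=24 > 8
  After event 9: stock=2 <= 8 -> ALERT
  After event 10: stock=15 > 8
  After event 11: stock=29 > 8
Alert events: [4, 5, 9]. Count = 3

Answer: 3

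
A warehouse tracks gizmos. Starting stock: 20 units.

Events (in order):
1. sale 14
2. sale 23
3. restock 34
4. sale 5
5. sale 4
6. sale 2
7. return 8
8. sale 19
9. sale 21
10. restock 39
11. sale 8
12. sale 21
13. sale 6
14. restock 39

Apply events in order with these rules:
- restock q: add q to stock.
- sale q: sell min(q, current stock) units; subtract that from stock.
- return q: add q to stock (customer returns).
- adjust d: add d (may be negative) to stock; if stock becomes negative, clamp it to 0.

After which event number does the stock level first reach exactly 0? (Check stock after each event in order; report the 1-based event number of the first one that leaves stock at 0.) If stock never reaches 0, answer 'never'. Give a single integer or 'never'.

Processing events:
Start: stock = 20
  Event 1 (sale 14): sell min(14,20)=14. stock: 20 - 14 = 6. total_sold = 14
  Event 2 (sale 23): sell min(23,6)=6. stock: 6 - 6 = 0. total_sold = 20
  Event 3 (restock 34): 0 + 34 = 34
  Event 4 (sale 5): sell min(5,34)=5. stock: 34 - 5 = 29. total_sold = 25
  Event 5 (sale 4): sell min(4,29)=4. stock: 29 - 4 = 25. total_sold = 29
  Event 6 (sale 2): sell min(2,25)=2. stock: 25 - 2 = 23. total_sold = 31
  Event 7 (return 8): 23 + 8 = 31
  Event 8 (sale 19): sell min(19,31)=19. stock: 31 - 19 = 12. total_sold = 50
  Event 9 (sale 21): sell min(21,12)=12. stock: 12 - 12 = 0. total_sold = 62
  Event 10 (restock 39): 0 + 39 = 39
  Event 11 (sale 8): sell min(8,39)=8. stock: 39 - 8 = 31. total_sold = 70
  Event 12 (sale 21): sell min(21,31)=21. stock: 31 - 21 = 10. total_sold = 91
  Event 13 (sale 6): sell min(6,10)=6. stock: 10 - 6 = 4. total_sold = 97
  Event 14 (restock 39): 4 + 39 = 43
Final: stock = 43, total_sold = 97

First zero at event 2.

Answer: 2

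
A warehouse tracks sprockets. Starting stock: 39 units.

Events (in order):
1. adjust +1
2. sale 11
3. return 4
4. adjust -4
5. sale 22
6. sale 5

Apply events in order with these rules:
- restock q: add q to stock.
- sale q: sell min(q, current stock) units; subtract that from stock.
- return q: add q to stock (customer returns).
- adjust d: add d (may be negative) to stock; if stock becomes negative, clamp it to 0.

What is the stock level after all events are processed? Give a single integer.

Answer: 2

Derivation:
Processing events:
Start: stock = 39
  Event 1 (adjust +1): 39 + 1 = 40
  Event 2 (sale 11): sell min(11,40)=11. stock: 40 - 11 = 29. total_sold = 11
  Event 3 (return 4): 29 + 4 = 33
  Event 4 (adjust -4): 33 + -4 = 29
  Event 5 (sale 22): sell min(22,29)=22. stock: 29 - 22 = 7. total_sold = 33
  Event 6 (sale 5): sell min(5,7)=5. stock: 7 - 5 = 2. total_sold = 38
Final: stock = 2, total_sold = 38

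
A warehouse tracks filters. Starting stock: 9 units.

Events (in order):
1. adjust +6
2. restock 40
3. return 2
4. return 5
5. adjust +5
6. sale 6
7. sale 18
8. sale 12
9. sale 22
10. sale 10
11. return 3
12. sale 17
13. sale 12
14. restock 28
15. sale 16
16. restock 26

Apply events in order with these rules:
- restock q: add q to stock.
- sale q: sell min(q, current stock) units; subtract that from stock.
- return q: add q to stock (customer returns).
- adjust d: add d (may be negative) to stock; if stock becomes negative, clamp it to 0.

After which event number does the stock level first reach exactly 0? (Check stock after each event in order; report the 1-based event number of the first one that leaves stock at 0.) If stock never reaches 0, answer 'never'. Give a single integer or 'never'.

Processing events:
Start: stock = 9
  Event 1 (adjust +6): 9 + 6 = 15
  Event 2 (restock 40): 15 + 40 = 55
  Event 3 (return 2): 55 + 2 = 57
  Event 4 (return 5): 57 + 5 = 62
  Event 5 (adjust +5): 62 + 5 = 67
  Event 6 (sale 6): sell min(6,67)=6. stock: 67 - 6 = 61. total_sold = 6
  Event 7 (sale 18): sell min(18,61)=18. stock: 61 - 18 = 43. total_sold = 24
  Event 8 (sale 12): sell min(12,43)=12. stock: 43 - 12 = 31. total_sold = 36
  Event 9 (sale 22): sell min(22,31)=22. stock: 31 - 22 = 9. total_sold = 58
  Event 10 (sale 10): sell min(10,9)=9. stock: 9 - 9 = 0. total_sold = 67
  Event 11 (return 3): 0 + 3 = 3
  Event 12 (sale 17): sell min(17,3)=3. stock: 3 - 3 = 0. total_sold = 70
  Event 13 (sale 12): sell min(12,0)=0. stock: 0 - 0 = 0. total_sold = 70
  Event 14 (restock 28): 0 + 28 = 28
  Event 15 (sale 16): sell min(16,28)=16. stock: 28 - 16 = 12. total_sold = 86
  Event 16 (restock 26): 12 + 26 = 38
Final: stock = 38, total_sold = 86

First zero at event 10.

Answer: 10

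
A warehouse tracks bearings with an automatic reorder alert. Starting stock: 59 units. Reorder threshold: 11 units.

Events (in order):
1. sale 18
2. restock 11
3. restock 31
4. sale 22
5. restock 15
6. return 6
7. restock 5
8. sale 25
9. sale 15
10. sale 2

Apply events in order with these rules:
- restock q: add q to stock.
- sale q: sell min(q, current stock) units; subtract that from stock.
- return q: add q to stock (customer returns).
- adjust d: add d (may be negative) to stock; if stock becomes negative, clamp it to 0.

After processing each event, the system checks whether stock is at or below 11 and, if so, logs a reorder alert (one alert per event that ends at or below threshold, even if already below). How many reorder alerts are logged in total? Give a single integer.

Answer: 0

Derivation:
Processing events:
Start: stock = 59
  Event 1 (sale 18): sell min(18,59)=18. stock: 59 - 18 = 41. total_sold = 18
  Event 2 (restock 11): 41 + 11 = 52
  Event 3 (restock 31): 52 + 31 = 83
  Event 4 (sale 22): sell min(22,83)=22. stock: 83 - 22 = 61. total_sold = 40
  Event 5 (restock 15): 61 + 15 = 76
  Event 6 (return 6): 76 + 6 = 82
  Event 7 (restock 5): 82 + 5 = 87
  Event 8 (sale 25): sell min(25,87)=25. stock: 87 - 25 = 62. total_sold = 65
  Event 9 (sale 15): sell min(15,62)=15. stock: 62 - 15 = 47. total_sold = 80
  Event 10 (sale 2): sell min(2,47)=2. stock: 47 - 2 = 45. total_sold = 82
Final: stock = 45, total_sold = 82

Checking against threshold 11:
  After event 1: stock=41 > 11
  After event 2: stock=52 > 11
  After event 3: stock=83 > 11
  After event 4: stock=61 > 11
  After event 5: stock=76 > 11
  After event 6: stock=82 > 11
  After event 7: stock=87 > 11
  After event 8: stock=62 > 11
  After event 9: stock=47 > 11
  After event 10: stock=45 > 11
Alert events: []. Count = 0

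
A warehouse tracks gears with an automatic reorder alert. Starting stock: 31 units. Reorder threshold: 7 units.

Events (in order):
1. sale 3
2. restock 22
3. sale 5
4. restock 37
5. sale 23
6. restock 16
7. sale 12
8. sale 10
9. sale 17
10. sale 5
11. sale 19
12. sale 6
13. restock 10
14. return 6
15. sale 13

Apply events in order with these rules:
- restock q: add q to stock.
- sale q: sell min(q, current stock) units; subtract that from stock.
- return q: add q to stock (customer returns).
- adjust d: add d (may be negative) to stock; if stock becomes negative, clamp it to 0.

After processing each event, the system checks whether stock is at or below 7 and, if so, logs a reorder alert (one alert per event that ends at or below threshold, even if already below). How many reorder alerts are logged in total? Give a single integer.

Processing events:
Start: stock = 31
  Event 1 (sale 3): sell min(3,31)=3. stock: 31 - 3 = 28. total_sold = 3
  Event 2 (restock 22): 28 + 22 = 50
  Event 3 (sale 5): sell min(5,50)=5. stock: 50 - 5 = 45. total_sold = 8
  Event 4 (restock 37): 45 + 37 = 82
  Event 5 (sale 23): sell min(23,82)=23. stock: 82 - 23 = 59. total_sold = 31
  Event 6 (restock 16): 59 + 16 = 75
  Event 7 (sale 12): sell min(12,75)=12. stock: 75 - 12 = 63. total_sold = 43
  Event 8 (sale 10): sell min(10,63)=10. stock: 63 - 10 = 53. total_sold = 53
  Event 9 (sale 17): sell min(17,53)=17. stock: 53 - 17 = 36. total_sold = 70
  Event 10 (sale 5): sell min(5,36)=5. stock: 36 - 5 = 31. total_sold = 75
  Event 11 (sale 19): sell min(19,31)=19. stock: 31 - 19 = 12. total_sold = 94
  Event 12 (sale 6): sell min(6,12)=6. stock: 12 - 6 = 6. total_sold = 100
  Event 13 (restock 10): 6 + 10 = 16
  Event 14 (return 6): 16 + 6 = 22
  Event 15 (sale 13): sell min(13,22)=13. stock: 22 - 13 = 9. total_sold = 113
Final: stock = 9, total_sold = 113

Checking against threshold 7:
  After event 1: stock=28 > 7
  After event 2: stock=50 > 7
  After event 3: stock=45 > 7
  After event 4: stock=82 > 7
  After event 5: stock=59 > 7
  After event 6: stock=75 > 7
  After event 7: stock=63 > 7
  After event 8: stock=53 > 7
  After event 9: stock=36 > 7
  After event 10: stock=31 > 7
  After event 11: stock=12 > 7
  After event 12: stock=6 <= 7 -> ALERT
  After event 13: stock=16 > 7
  After event 14: stock=22 > 7
  After event 15: stock=9 > 7
Alert events: [12]. Count = 1

Answer: 1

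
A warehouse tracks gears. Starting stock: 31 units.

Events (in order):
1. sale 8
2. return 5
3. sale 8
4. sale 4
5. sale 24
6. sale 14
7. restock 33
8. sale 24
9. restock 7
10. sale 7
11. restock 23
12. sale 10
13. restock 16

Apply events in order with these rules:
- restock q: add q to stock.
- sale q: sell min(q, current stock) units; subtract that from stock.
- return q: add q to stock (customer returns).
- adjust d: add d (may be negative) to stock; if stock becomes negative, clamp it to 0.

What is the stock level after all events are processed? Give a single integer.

Answer: 38

Derivation:
Processing events:
Start: stock = 31
  Event 1 (sale 8): sell min(8,31)=8. stock: 31 - 8 = 23. total_sold = 8
  Event 2 (return 5): 23 + 5 = 28
  Event 3 (sale 8): sell min(8,28)=8. stock: 28 - 8 = 20. total_sold = 16
  Event 4 (sale 4): sell min(4,20)=4. stock: 20 - 4 = 16. total_sold = 20
  Event 5 (sale 24): sell min(24,16)=16. stock: 16 - 16 = 0. total_sold = 36
  Event 6 (sale 14): sell min(14,0)=0. stock: 0 - 0 = 0. total_sold = 36
  Event 7 (restock 33): 0 + 33 = 33
  Event 8 (sale 24): sell min(24,33)=24. stock: 33 - 24 = 9. total_sold = 60
  Event 9 (restock 7): 9 + 7 = 16
  Event 10 (sale 7): sell min(7,16)=7. stock: 16 - 7 = 9. total_sold = 67
  Event 11 (restock 23): 9 + 23 = 32
  Event 12 (sale 10): sell min(10,32)=10. stock: 32 - 10 = 22. total_sold = 77
  Event 13 (restock 16): 22 + 16 = 38
Final: stock = 38, total_sold = 77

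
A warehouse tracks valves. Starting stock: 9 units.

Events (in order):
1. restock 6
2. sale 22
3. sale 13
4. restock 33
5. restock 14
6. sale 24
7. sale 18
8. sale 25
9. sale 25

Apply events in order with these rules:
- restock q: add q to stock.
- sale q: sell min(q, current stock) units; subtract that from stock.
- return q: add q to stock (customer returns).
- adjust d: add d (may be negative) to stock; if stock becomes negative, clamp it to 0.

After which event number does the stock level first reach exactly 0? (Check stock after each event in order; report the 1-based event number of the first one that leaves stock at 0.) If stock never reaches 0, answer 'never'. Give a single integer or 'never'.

Processing events:
Start: stock = 9
  Event 1 (restock 6): 9 + 6 = 15
  Event 2 (sale 22): sell min(22,15)=15. stock: 15 - 15 = 0. total_sold = 15
  Event 3 (sale 13): sell min(13,0)=0. stock: 0 - 0 = 0. total_sold = 15
  Event 4 (restock 33): 0 + 33 = 33
  Event 5 (restock 14): 33 + 14 = 47
  Event 6 (sale 24): sell min(24,47)=24. stock: 47 - 24 = 23. total_sold = 39
  Event 7 (sale 18): sell min(18,23)=18. stock: 23 - 18 = 5. total_sold = 57
  Event 8 (sale 25): sell min(25,5)=5. stock: 5 - 5 = 0. total_sold = 62
  Event 9 (sale 25): sell min(25,0)=0. stock: 0 - 0 = 0. total_sold = 62
Final: stock = 0, total_sold = 62

First zero at event 2.

Answer: 2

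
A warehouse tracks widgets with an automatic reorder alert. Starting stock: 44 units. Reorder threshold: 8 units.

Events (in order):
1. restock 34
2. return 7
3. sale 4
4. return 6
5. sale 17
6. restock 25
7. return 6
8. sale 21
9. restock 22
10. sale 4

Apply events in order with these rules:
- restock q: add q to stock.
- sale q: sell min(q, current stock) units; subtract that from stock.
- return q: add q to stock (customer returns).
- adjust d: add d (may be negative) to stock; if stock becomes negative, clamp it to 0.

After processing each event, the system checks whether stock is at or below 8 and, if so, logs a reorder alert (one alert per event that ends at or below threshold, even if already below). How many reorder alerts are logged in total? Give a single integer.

Processing events:
Start: stock = 44
  Event 1 (restock 34): 44 + 34 = 78
  Event 2 (return 7): 78 + 7 = 85
  Event 3 (sale 4): sell min(4,85)=4. stock: 85 - 4 = 81. total_sold = 4
  Event 4 (return 6): 81 + 6 = 87
  Event 5 (sale 17): sell min(17,87)=17. stock: 87 - 17 = 70. total_sold = 21
  Event 6 (restock 25): 70 + 25 = 95
  Event 7 (return 6): 95 + 6 = 101
  Event 8 (sale 21): sell min(21,101)=21. stock: 101 - 21 = 80. total_sold = 42
  Event 9 (restock 22): 80 + 22 = 102
  Event 10 (sale 4): sell min(4,102)=4. stock: 102 - 4 = 98. total_sold = 46
Final: stock = 98, total_sold = 46

Checking against threshold 8:
  After event 1: stock=78 > 8
  After event 2: stock=85 > 8
  After event 3: stock=81 > 8
  After event 4: stock=87 > 8
  After event 5: stock=70 > 8
  After event 6: stock=95 > 8
  After event 7: stock=101 > 8
  After event 8: stock=80 > 8
  After event 9: stock=102 > 8
  After event 10: stock=98 > 8
Alert events: []. Count = 0

Answer: 0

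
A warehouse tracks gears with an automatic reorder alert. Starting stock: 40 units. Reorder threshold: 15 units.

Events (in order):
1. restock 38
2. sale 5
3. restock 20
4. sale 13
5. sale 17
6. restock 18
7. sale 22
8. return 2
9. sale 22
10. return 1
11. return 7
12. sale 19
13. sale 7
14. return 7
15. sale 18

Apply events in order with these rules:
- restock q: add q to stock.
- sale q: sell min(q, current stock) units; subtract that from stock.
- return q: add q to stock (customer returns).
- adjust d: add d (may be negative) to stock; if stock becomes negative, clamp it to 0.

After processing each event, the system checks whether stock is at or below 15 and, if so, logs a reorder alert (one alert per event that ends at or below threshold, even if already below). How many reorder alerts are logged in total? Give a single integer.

Answer: 1

Derivation:
Processing events:
Start: stock = 40
  Event 1 (restock 38): 40 + 38 = 78
  Event 2 (sale 5): sell min(5,78)=5. stock: 78 - 5 = 73. total_sold = 5
  Event 3 (restock 20): 73 + 20 = 93
  Event 4 (sale 13): sell min(13,93)=13. stock: 93 - 13 = 80. total_sold = 18
  Event 5 (sale 17): sell min(17,80)=17. stock: 80 - 17 = 63. total_sold = 35
  Event 6 (restock 18): 63 + 18 = 81
  Event 7 (sale 22): sell min(22,81)=22. stock: 81 - 22 = 59. total_sold = 57
  Event 8 (return 2): 59 + 2 = 61
  Event 9 (sale 22): sell min(22,61)=22. stock: 61 - 22 = 39. total_sold = 79
  Event 10 (return 1): 39 + 1 = 40
  Event 11 (return 7): 40 + 7 = 47
  Event 12 (sale 19): sell min(19,47)=19. stock: 47 - 19 = 28. total_sold = 98
  Event 13 (sale 7): sell min(7,28)=7. stock: 28 - 7 = 21. total_sold = 105
  Event 14 (return 7): 21 + 7 = 28
  Event 15 (sale 18): sell min(18,28)=18. stock: 28 - 18 = 10. total_sold = 123
Final: stock = 10, total_sold = 123

Checking against threshold 15:
  After event 1: stock=78 > 15
  After event 2: stock=73 > 15
  After event 3: stock=93 > 15
  After event 4: stock=80 > 15
  After event 5: stock=63 > 15
  After event 6: stock=81 > 15
  After event 7: stock=59 > 15
  After event 8: stock=61 > 15
  After event 9: stock=39 > 15
  After event 10: stock=40 > 15
  After event 11: stock=47 > 15
  After event 12: stock=28 > 15
  After event 13: stock=21 > 15
  After event 14: stock=28 > 15
  After event 15: stock=10 <= 15 -> ALERT
Alert events: [15]. Count = 1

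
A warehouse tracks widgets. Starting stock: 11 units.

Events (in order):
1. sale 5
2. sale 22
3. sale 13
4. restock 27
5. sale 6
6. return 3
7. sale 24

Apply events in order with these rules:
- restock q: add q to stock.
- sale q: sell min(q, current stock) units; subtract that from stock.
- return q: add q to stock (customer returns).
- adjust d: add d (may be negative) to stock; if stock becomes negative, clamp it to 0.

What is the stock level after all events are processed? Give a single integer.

Answer: 0

Derivation:
Processing events:
Start: stock = 11
  Event 1 (sale 5): sell min(5,11)=5. stock: 11 - 5 = 6. total_sold = 5
  Event 2 (sale 22): sell min(22,6)=6. stock: 6 - 6 = 0. total_sold = 11
  Event 3 (sale 13): sell min(13,0)=0. stock: 0 - 0 = 0. total_sold = 11
  Event 4 (restock 27): 0 + 27 = 27
  Event 5 (sale 6): sell min(6,27)=6. stock: 27 - 6 = 21. total_sold = 17
  Event 6 (return 3): 21 + 3 = 24
  Event 7 (sale 24): sell min(24,24)=24. stock: 24 - 24 = 0. total_sold = 41
Final: stock = 0, total_sold = 41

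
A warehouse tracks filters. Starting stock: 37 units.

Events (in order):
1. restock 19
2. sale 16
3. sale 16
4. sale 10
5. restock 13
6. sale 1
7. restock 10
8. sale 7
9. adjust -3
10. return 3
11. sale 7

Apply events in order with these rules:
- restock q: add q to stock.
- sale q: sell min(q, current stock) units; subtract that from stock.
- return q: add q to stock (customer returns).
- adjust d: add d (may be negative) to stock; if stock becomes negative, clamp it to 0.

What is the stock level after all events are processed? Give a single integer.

Processing events:
Start: stock = 37
  Event 1 (restock 19): 37 + 19 = 56
  Event 2 (sale 16): sell min(16,56)=16. stock: 56 - 16 = 40. total_sold = 16
  Event 3 (sale 16): sell min(16,40)=16. stock: 40 - 16 = 24. total_sold = 32
  Event 4 (sale 10): sell min(10,24)=10. stock: 24 - 10 = 14. total_sold = 42
  Event 5 (restock 13): 14 + 13 = 27
  Event 6 (sale 1): sell min(1,27)=1. stock: 27 - 1 = 26. total_sold = 43
  Event 7 (restock 10): 26 + 10 = 36
  Event 8 (sale 7): sell min(7,36)=7. stock: 36 - 7 = 29. total_sold = 50
  Event 9 (adjust -3): 29 + -3 = 26
  Event 10 (return 3): 26 + 3 = 29
  Event 11 (sale 7): sell min(7,29)=7. stock: 29 - 7 = 22. total_sold = 57
Final: stock = 22, total_sold = 57

Answer: 22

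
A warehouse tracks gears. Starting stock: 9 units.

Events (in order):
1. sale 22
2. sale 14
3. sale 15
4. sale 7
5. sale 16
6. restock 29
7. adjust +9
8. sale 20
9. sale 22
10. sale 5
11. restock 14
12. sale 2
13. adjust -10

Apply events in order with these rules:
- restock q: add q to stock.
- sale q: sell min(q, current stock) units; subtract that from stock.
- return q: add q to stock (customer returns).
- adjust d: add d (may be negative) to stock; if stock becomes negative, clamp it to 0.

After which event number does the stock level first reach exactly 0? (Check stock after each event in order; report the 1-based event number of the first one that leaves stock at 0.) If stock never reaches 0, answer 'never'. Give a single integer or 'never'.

Processing events:
Start: stock = 9
  Event 1 (sale 22): sell min(22,9)=9. stock: 9 - 9 = 0. total_sold = 9
  Event 2 (sale 14): sell min(14,0)=0. stock: 0 - 0 = 0. total_sold = 9
  Event 3 (sale 15): sell min(15,0)=0. stock: 0 - 0 = 0. total_sold = 9
  Event 4 (sale 7): sell min(7,0)=0. stock: 0 - 0 = 0. total_sold = 9
  Event 5 (sale 16): sell min(16,0)=0. stock: 0 - 0 = 0. total_sold = 9
  Event 6 (restock 29): 0 + 29 = 29
  Event 7 (adjust +9): 29 + 9 = 38
  Event 8 (sale 20): sell min(20,38)=20. stock: 38 - 20 = 18. total_sold = 29
  Event 9 (sale 22): sell min(22,18)=18. stock: 18 - 18 = 0. total_sold = 47
  Event 10 (sale 5): sell min(5,0)=0. stock: 0 - 0 = 0. total_sold = 47
  Event 11 (restock 14): 0 + 14 = 14
  Event 12 (sale 2): sell min(2,14)=2. stock: 14 - 2 = 12. total_sold = 49
  Event 13 (adjust -10): 12 + -10 = 2
Final: stock = 2, total_sold = 49

First zero at event 1.

Answer: 1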